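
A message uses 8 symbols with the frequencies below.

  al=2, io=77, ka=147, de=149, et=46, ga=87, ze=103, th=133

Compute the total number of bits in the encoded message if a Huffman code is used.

2109

Greedily combine the two least-frequent nodes:
merge al(2) and et(46): 48
merge 48 and io(77): 125
merge ga(87) and ze(103): 190
merge 125 and th(133): 258
merge ka(147) and de(149): 296
merge 190 and 258: 448
merge 296 and 448: 744
Total encoded bits = sum of merged weights = 48 + 125 + 190 + 258 + 296 + 448 + 744 = 2109.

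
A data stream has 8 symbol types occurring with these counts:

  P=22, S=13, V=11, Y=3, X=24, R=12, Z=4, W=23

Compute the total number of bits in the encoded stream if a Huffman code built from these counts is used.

Greedily combine the two least-frequent nodes:
Y(3) + Z(4) → 7
7 + V(11) → 18
R(12) + S(13) → 25
18 + P(22) → 40
W(23) + X(24) → 47
25 + 40 → 65
47 + 65 → 112
Each symbol's bit-cost is frequency × depth; summing gives 314 bits (equivalently 7 + 18 + 25 + 40 + 47 + 65 + 112).

314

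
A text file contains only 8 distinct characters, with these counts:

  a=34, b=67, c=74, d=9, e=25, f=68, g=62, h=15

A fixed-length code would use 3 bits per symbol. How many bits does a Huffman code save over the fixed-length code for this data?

69

Fixed-length: 3 bits × 354 symbols = 1062 bits.
Huffman merges:
d(9) + h(15) → 24
24 + e(25) → 49
a(34) + 49 → 83
g(62) + b(67) → 129
f(68) + c(74) → 142
83 + 129 → 212
142 + 212 → 354
Huffman total = 24 + 49 + 83 + 129 + 142 + 212 + 354 = 993 bits.
Saving = 1062 − 993 = 69 bits.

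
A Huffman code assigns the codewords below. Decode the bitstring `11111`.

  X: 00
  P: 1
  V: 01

Read left to right; each codeword is recognised as soon as it completes (prefix code):
  1→P | 1→P | 1→P | 1→P | 1→P
Decoded message: PPPPP

PPPPP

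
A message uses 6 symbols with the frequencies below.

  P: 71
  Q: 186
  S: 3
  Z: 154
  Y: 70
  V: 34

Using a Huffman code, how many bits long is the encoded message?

Merge the two smallest weights repeatedly:
merge S(3) and V(34): 37
merge 37 and Y(70): 107
merge P(71) and 107: 178
merge Z(154) and 178: 332
merge Q(186) and 332: 518
Each symbol's bit-cost is frequency × depth; summing gives 1172 bits (equivalently 37 + 107 + 178 + 332 + 518).

1172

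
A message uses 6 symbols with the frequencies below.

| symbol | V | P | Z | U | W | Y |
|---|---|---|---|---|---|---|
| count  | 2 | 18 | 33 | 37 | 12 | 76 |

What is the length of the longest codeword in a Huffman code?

Merge the two lowest-weight nodes at each step:
V(2) + W(12) → 14
14 + P(18) → 32
32 + Z(33) → 65
U(37) + 65 → 102
Y(76) + 102 → 178
The rarest symbols sit at the bottom; the longest codeword is 5 bits.

5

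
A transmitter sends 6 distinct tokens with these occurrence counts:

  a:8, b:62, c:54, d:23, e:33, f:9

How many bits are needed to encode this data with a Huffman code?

Merge the two smallest weights repeatedly:
merge a(8) and f(9): 17
merge 17 and d(23): 40
merge e(33) and 40: 73
merge c(54) and b(62): 116
merge 73 and 116: 189
The encoded length is the sum of every internal node's weight: 17 + 40 + 73 + 116 + 189 = 435 bits.

435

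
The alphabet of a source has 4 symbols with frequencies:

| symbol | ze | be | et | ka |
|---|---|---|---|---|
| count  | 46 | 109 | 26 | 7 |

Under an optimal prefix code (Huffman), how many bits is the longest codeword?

3

Merge the two lowest-weight nodes at each step:
ka(7) + et(26) → 33
33 + ze(46) → 79
79 + be(109) → 188
Maximum depth reached is 3.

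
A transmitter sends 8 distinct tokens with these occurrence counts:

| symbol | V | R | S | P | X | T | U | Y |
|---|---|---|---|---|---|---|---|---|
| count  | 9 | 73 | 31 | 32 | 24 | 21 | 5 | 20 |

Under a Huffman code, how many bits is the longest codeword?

Merge the two lowest-weight nodes at each step:
merge U(5) and V(9): 14
merge 14 and Y(20): 34
merge T(21) and X(24): 45
merge S(31) and P(32): 63
merge 34 and 45: 79
merge 63 and R(73): 136
merge 79 and 136: 215
The first pair merged (U, V) ends up deepest, at depth 4.

4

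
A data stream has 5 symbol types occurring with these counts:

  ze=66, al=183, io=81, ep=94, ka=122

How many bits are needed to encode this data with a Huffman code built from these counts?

Merge the two smallest weights repeatedly:
merge ze(66) and io(81): 147
merge ep(94) and ka(122): 216
merge 147 and al(183): 330
merge 216 and 330: 546
The encoded length is the sum of every internal node's weight: 147 + 216 + 330 + 546 = 1239 bits.

1239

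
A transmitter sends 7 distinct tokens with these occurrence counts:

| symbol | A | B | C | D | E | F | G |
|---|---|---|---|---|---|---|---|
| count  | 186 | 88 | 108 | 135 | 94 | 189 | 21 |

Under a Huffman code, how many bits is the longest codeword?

4

Merge the two lowest-weight nodes at each step:
G(21) + B(88) → 109
E(94) + C(108) → 202
109 + D(135) → 244
A(186) + F(189) → 375
202 + 244 → 446
375 + 446 → 821
The first pair merged (G, B) ends up deepest, at depth 4.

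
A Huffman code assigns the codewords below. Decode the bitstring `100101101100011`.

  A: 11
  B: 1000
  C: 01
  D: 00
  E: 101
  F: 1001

FCEBA

Read left to right; each codeword is recognised as soon as it completes (prefix code):
  1001→F | 01→C | 101→E | 1000→B | 11→A
Decoded message: FCEBA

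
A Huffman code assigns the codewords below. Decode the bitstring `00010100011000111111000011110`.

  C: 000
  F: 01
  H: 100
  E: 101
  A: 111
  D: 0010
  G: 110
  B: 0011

Read left to right; each codeword is recognised as soon as it completes (prefix code):
  000→C | 101→E | 000→C | 110→G | 0011→B | 111→A | 100→H | 0011→B | 110→G
Decoded message: CECGBAHBG

CECGBAHBG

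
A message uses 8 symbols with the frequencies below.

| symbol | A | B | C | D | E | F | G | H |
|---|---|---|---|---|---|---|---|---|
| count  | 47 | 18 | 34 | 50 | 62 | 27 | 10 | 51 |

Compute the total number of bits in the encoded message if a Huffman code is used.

863

Greedily combine the two least-frequent nodes:
merge G(10) and B(18): 28
merge F(27) and 28: 55
merge C(34) and A(47): 81
merge D(50) and H(51): 101
merge 55 and E(62): 117
merge 81 and 101: 182
merge 117 and 182: 299
Each symbol's bit-cost is frequency × depth; summing gives 863 bits (equivalently 28 + 55 + 81 + 101 + 117 + 182 + 299).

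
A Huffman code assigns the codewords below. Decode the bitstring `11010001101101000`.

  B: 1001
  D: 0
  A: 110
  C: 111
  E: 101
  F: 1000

Read left to right; each codeword is recognised as soon as it completes (prefix code):
  110→A | 1000→F | 110→A | 110→A | 1000→F
Decoded message: AFAAF

AFAAF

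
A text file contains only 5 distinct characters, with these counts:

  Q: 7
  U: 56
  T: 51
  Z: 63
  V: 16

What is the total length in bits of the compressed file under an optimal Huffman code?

409

Merge the two smallest weights repeatedly:
combine Q(7), V(16) → 23
combine 23, T(51) → 74
combine U(56), Z(63) → 119
combine 74, 119 → 193
Each symbol's bit-cost is frequency × depth; summing gives 409 bits (equivalently 23 + 74 + 119 + 193).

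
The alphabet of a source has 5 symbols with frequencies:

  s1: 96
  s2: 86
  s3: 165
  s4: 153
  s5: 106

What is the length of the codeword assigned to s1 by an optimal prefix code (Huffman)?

Huffman merges, smallest pair first:
merge s2(86) and s1(96): 182
merge s5(106) and s4(153): 259
merge s3(165) and 182: 347
merge 259 and 347: 606
s1's leaf is at depth 3, giving a 3-bit codeword.

3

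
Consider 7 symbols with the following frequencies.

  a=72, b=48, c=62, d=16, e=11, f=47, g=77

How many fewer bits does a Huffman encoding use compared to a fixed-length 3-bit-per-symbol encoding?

Fixed-length: 3 bits × 333 symbols = 999 bits.
Huffman merges:
e(11) + d(16) → 27
27 + f(47) → 74
b(48) + c(62) → 110
a(72) + 74 → 146
g(77) + 110 → 187
146 + 187 → 333
Huffman total = 27 + 74 + 110 + 146 + 187 + 333 = 877 bits.
Saving = 999 − 877 = 122 bits.

122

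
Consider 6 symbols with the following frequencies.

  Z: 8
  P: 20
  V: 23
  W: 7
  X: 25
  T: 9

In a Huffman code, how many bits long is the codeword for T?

Build the tree from the bottom:
W(7) + Z(8) → 15
T(9) + 15 → 24
P(20) + V(23) → 43
24 + X(25) → 49
43 + 49 → 92
T's leaf is at depth 3, giving a 3-bit codeword.

3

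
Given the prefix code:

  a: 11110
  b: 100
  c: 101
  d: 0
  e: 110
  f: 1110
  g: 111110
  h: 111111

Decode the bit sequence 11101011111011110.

fcaa

Read left to right; each codeword is recognised as soon as it completes (prefix code):
  1110→f | 101→c | 11110→a | 11110→a
Decoded message: fcaa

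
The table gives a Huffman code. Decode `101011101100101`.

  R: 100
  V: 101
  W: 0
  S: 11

Read left to right; each codeword is recognised as soon as it completes (prefix code):
  101→V | 0→W | 11→S | 101→V | 100→R | 101→V
Decoded message: VWSVRV

VWSVRV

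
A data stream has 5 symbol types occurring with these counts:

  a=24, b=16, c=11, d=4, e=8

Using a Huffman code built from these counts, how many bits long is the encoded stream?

137

Build the Huffman tree bottom-up:
d(4) + e(8) → 12
c(11) + 12 → 23
b(16) + 23 → 39
a(24) + 39 → 63
Total encoded bits = sum of merged weights = 12 + 23 + 39 + 63 = 137.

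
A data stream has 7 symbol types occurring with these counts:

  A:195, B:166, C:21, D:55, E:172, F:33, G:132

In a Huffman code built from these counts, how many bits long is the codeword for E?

2

Huffman merges, smallest pair first:
merge C(21) and F(33): 54
merge 54 and D(55): 109
merge 109 and G(132): 241
merge B(166) and E(172): 338
merge A(195) and 241: 436
merge 338 and 436: 774
E sits 2 levels below the root, so its codeword is 2 bits.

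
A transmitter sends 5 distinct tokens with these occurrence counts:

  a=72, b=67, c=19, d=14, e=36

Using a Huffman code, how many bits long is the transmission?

Greedily combine the two least-frequent nodes:
combine d(14), c(19) → 33
combine 33, e(36) → 69
combine b(67), 69 → 136
combine a(72), 136 → 208
The encoded length is the sum of every internal node's weight: 33 + 69 + 136 + 208 = 446 bits.

446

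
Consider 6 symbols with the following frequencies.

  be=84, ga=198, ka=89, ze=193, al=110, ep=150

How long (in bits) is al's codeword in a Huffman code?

Repeatedly merge the two smallest:
merge be(84) and ka(89): 173
merge al(110) and ep(150): 260
merge 173 and ze(193): 366
merge ga(198) and 260: 458
merge 366 and 458: 824
al's leaf is at depth 3, giving a 3-bit codeword.

3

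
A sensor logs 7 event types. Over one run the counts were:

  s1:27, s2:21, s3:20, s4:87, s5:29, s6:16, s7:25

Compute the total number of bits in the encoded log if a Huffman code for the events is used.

583

Greedily combine the two least-frequent nodes:
merge s6(16) and s3(20): 36
merge s2(21) and s7(25): 46
merge s1(27) and s5(29): 56
merge 36 and 46: 82
merge 56 and 82: 138
merge s4(87) and 138: 225
The encoded length is the sum of every internal node's weight: 36 + 46 + 56 + 82 + 138 + 225 = 583 bits.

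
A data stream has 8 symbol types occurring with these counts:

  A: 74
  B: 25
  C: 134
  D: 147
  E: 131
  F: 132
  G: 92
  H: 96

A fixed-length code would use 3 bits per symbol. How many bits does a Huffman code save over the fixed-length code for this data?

Fixed-length: 3 bits × 831 symbols = 2493 bits.
Huffman merges:
merge B(25) and A(74): 99
merge G(92) and H(96): 188
merge 99 and E(131): 230
merge F(132) and C(134): 266
merge D(147) and 188: 335
merge 230 and 266: 496
merge 335 and 496: 831
Huffman total = 99 + 188 + 230 + 266 + 335 + 496 + 831 = 2445 bits.
Saving = 2493 − 2445 = 48 bits.

48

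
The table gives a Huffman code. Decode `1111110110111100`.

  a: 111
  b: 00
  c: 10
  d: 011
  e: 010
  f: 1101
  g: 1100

Read left to right; each codeword is recognised as soon as it completes (prefix code):
  111→a | 111→a | 011→d | 011→d | 1100→g
Decoded message: aaddg

aaddg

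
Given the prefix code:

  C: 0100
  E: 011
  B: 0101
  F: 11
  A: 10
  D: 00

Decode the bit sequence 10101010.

AAAA

Read left to right; each codeword is recognised as soon as it completes (prefix code):
  10→A | 10→A | 10→A | 10→A
Decoded message: AAAA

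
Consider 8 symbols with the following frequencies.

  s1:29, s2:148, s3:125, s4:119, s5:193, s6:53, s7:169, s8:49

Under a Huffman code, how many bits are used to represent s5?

Huffman merges, smallest pair first:
combine s1(29), s8(49) → 78
combine s6(53), 78 → 131
combine s4(119), s3(125) → 244
combine 131, s2(148) → 279
combine s7(169), s5(193) → 362
combine 244, 279 → 523
combine 362, 523 → 885
s5 sits 2 levels below the root, so its codeword is 2 bits.

2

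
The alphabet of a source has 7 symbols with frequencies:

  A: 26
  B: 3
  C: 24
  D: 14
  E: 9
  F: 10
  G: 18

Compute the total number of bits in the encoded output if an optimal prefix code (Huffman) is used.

274

Merge the two smallest weights repeatedly:
combine B(3), E(9) → 12
combine F(10), 12 → 22
combine D(14), G(18) → 32
combine 22, C(24) → 46
combine A(26), 32 → 58
combine 46, 58 → 104
Each symbol's bit-cost is frequency × depth; summing gives 274 bits (equivalently 12 + 22 + 32 + 46 + 58 + 104).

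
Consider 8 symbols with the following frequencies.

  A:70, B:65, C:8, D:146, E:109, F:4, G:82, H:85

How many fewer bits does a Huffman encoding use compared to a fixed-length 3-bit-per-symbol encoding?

Fixed-length: 3 bits × 569 symbols = 1707 bits.
Huffman merges:
merge F(4) and C(8): 12
merge 12 and B(65): 77
merge A(70) and 77: 147
merge G(82) and H(85): 167
merge E(109) and D(146): 255
merge 147 and 167: 314
merge 255 and 314: 569
Huffman total = 12 + 77 + 147 + 167 + 255 + 314 + 569 = 1541 bits.
Saving = 1707 − 1541 = 166 bits.

166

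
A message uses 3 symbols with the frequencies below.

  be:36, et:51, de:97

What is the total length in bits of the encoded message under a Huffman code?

271

Greedily combine the two least-frequent nodes:
be(36) + et(51) → 87
87 + de(97) → 184
Each symbol's bit-cost is frequency × depth; summing gives 271 bits (equivalently 87 + 184).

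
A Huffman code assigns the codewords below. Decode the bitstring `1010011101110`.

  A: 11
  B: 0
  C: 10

Read left to right; each codeword is recognised as soon as it completes (prefix code):
  10→C | 10→C | 0→B | 11→A | 10→C | 11→A | 10→C
Decoded message: CCBACAC

CCBACAC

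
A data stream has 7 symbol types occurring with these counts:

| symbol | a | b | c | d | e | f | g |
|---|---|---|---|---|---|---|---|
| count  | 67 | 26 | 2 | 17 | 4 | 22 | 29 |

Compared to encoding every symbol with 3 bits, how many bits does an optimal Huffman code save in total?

105

Fixed-length: 3 bits × 167 symbols = 501 bits.
Huffman merges:
merge c(2) and e(4): 6
merge 6 and d(17): 23
merge f(22) and 23: 45
merge b(26) and g(29): 55
merge 45 and 55: 100
merge a(67) and 100: 167
Huffman total = 6 + 23 + 45 + 55 + 100 + 167 = 396 bits.
Saving = 501 − 396 = 105 bits.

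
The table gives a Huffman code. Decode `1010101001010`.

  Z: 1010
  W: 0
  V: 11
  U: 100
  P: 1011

ZZWZ

Read left to right; each codeword is recognised as soon as it completes (prefix code):
  1010→Z | 1010→Z | 0→W | 1010→Z
Decoded message: ZZWZ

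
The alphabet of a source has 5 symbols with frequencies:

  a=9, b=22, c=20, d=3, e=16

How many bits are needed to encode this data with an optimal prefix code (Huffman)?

152

Build the Huffman tree bottom-up:
d(3) + a(9) → 12
12 + e(16) → 28
c(20) + b(22) → 42
28 + 42 → 70
Each symbol's bit-cost is frequency × depth; summing gives 152 bits (equivalently 12 + 28 + 42 + 70).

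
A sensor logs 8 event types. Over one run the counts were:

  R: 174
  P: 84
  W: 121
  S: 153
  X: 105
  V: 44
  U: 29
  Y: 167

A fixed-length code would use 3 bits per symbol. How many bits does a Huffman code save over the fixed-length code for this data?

111

Fixed-length: 3 bits × 877 symbols = 2631 bits.
Huffman merges:
merge U(29) and V(44): 73
merge 73 and P(84): 157
merge X(105) and W(121): 226
merge S(153) and 157: 310
merge Y(167) and R(174): 341
merge 226 and 310: 536
merge 341 and 536: 877
Huffman total = 73 + 157 + 226 + 310 + 341 + 536 + 877 = 2520 bits.
Saving = 2631 − 2520 = 111 bits.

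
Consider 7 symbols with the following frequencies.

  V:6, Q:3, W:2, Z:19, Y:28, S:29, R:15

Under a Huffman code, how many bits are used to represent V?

Huffman merges, smallest pair first:
merge W(2) and Q(3): 5
merge 5 and V(6): 11
merge 11 and R(15): 26
merge Z(19) and 26: 45
merge Y(28) and S(29): 57
merge 45 and 57: 102
V's leaf is at depth 4, giving a 4-bit codeword.

4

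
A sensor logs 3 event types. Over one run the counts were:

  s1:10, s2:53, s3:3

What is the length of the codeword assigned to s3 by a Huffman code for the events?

Huffman merges, smallest pair first:
combine s3(3), s1(10) → 13
combine 13, s2(53) → 66
s3's leaf is at depth 2, giving a 2-bit codeword.

2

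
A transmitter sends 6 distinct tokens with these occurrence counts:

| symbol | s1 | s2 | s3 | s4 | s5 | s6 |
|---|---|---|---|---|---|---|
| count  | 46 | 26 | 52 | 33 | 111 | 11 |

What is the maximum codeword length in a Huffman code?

Merge the two lowest-weight nodes at each step:
merge s6(11) and s2(26): 37
merge s4(33) and 37: 70
merge s1(46) and s3(52): 98
merge 70 and 98: 168
merge s5(111) and 168: 279
The rarest symbols sit at the bottom; the longest codeword is 4 bits.

4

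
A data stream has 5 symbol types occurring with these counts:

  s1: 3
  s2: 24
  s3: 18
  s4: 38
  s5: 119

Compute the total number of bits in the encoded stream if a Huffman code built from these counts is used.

Build the Huffman tree bottom-up:
merge s1(3) and s3(18): 21
merge 21 and s2(24): 45
merge s4(38) and 45: 83
merge 83 and s5(119): 202
The encoded length is the sum of every internal node's weight: 21 + 45 + 83 + 202 = 351 bits.

351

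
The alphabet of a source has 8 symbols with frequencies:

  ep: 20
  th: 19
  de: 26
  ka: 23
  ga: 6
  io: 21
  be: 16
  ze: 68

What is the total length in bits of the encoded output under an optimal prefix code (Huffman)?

551

Merge the two smallest weights repeatedly:
ga(6) + be(16) → 22
th(19) + ep(20) → 39
io(21) + 22 → 43
ka(23) + de(26) → 49
39 + 43 → 82
49 + ze(68) → 117
82 + 117 → 199
Each symbol's bit-cost is frequency × depth; summing gives 551 bits (equivalently 22 + 39 + 43 + 49 + 82 + 117 + 199).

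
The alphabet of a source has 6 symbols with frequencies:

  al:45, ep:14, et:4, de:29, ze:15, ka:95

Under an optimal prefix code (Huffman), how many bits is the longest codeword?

5

Merge the two lowest-weight nodes at each step:
et(4) + ep(14) → 18
ze(15) + 18 → 33
de(29) + 33 → 62
al(45) + 62 → 107
ka(95) + 107 → 202
Maximum depth reached is 5.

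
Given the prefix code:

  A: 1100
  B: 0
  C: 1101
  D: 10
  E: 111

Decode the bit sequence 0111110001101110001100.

Read left to right; each codeword is recognised as soon as it completes (prefix code):
  0→B | 111→E | 1100→A | 0→B | 1101→C | 1100→A | 0→B | 1100→A
Decoded message: BEABCABA

BEABCABA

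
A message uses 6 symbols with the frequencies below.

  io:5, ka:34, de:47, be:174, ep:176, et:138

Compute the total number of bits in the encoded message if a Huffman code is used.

1273

Build the Huffman tree bottom-up:
io(5) + ka(34) → 39
39 + de(47) → 86
86 + et(138) → 224
be(174) + ep(176) → 350
224 + 350 → 574
Each symbol's bit-cost is frequency × depth; summing gives 1273 bits (equivalently 39 + 86 + 224 + 350 + 574).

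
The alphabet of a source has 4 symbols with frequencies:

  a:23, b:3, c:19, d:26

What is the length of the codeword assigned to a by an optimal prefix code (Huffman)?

2

Repeatedly merge the two smallest:
merge b(3) and c(19): 22
merge 22 and a(23): 45
merge d(26) and 45: 71
a's leaf is at depth 2, giving a 2-bit codeword.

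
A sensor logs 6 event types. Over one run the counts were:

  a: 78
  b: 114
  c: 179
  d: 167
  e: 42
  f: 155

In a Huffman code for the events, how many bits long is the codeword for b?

Huffman merges, smallest pair first:
combine e(42), a(78) → 120
combine b(114), 120 → 234
combine f(155), d(167) → 322
combine c(179), 234 → 413
combine 322, 413 → 735
b's leaf is at depth 3, giving a 3-bit codeword.

3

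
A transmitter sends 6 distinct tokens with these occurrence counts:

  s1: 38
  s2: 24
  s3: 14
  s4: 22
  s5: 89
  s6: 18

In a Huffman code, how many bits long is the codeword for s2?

Build the tree from the bottom:
merge s3(14) and s6(18): 32
merge s4(22) and s2(24): 46
merge 32 and s1(38): 70
merge 46 and 70: 116
merge s5(89) and 116: 205
s2's leaf is at depth 3, giving a 3-bit codeword.

3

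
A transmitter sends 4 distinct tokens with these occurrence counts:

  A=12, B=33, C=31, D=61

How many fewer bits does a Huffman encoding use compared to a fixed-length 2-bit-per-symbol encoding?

Fixed-length: 2 bits × 137 symbols = 274 bits.
Huffman merges:
A(12) + C(31) → 43
B(33) + 43 → 76
D(61) + 76 → 137
Huffman total = 43 + 76 + 137 = 256 bits.
Saving = 274 − 256 = 18 bits.

18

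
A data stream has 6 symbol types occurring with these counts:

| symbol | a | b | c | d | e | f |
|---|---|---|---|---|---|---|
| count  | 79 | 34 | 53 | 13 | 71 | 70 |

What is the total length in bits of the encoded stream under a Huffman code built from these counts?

Greedily combine the two least-frequent nodes:
combine d(13), b(34) → 47
combine 47, c(53) → 100
combine f(70), e(71) → 141
combine a(79), 100 → 179
combine 141, 179 → 320
The encoded length is the sum of every internal node's weight: 47 + 100 + 141 + 179 + 320 = 787 bits.

787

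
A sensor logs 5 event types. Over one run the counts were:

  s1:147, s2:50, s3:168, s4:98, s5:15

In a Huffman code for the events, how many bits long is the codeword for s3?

1

Repeatedly merge the two smallest:
combine s5(15), s2(50) → 65
combine 65, s4(98) → 163
combine s1(147), 163 → 310
combine s3(168), 310 → 478
s3 is a child of the root — depth 1, so its codeword is a single bit.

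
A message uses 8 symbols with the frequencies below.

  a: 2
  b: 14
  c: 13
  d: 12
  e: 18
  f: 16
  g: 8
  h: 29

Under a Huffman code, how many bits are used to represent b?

Huffman merges, smallest pair first:
a(2) + g(8) → 10
10 + d(12) → 22
c(13) + b(14) → 27
f(16) + e(18) → 34
22 + 27 → 49
h(29) + 34 → 63
49 + 63 → 112
The subtree containing b is merged 3 times, so code length = 3.

3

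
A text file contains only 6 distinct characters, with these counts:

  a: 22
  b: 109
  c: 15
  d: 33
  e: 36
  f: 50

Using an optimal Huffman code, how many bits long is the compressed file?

Build the Huffman tree bottom-up:
c(15) + a(22) → 37
d(33) + e(36) → 69
37 + f(50) → 87
69 + 87 → 156
b(109) + 156 → 265
Total encoded bits = sum of merged weights = 37 + 69 + 87 + 156 + 265 = 614.

614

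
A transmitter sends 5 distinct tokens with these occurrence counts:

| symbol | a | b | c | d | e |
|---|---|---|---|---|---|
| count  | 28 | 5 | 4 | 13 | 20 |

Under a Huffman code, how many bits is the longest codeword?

4

Merge the two lowest-weight nodes at each step:
merge c(4) and b(5): 9
merge 9 and d(13): 22
merge e(20) and 22: 42
merge a(28) and 42: 70
The rarest symbols sit at the bottom; the longest codeword is 4 bits.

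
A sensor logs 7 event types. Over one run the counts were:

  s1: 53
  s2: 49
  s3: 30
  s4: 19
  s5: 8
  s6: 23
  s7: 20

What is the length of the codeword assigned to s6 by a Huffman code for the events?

Huffman merges, smallest pair first:
s5(8) + s4(19) → 27
s7(20) + s6(23) → 43
27 + s3(30) → 57
43 + s2(49) → 92
s1(53) + 57 → 110
92 + 110 → 202
The subtree containing s6 is merged 3 times, so code length = 3.

3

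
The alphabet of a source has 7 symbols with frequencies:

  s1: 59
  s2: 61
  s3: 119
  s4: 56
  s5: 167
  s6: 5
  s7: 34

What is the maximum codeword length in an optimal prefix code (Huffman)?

Merge the two lowest-weight nodes at each step:
s6(5) + s7(34) → 39
39 + s4(56) → 95
s1(59) + s2(61) → 120
95 + s3(119) → 214
120 + s5(167) → 287
214 + 287 → 501
The rarest symbols sit at the bottom; the longest codeword is 4 bits.

4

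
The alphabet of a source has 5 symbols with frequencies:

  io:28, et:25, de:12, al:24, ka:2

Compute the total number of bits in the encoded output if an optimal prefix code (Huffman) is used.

Merge the two smallest weights repeatedly:
combine ka(2), de(12) → 14
combine 14, al(24) → 38
combine et(25), io(28) → 53
combine 38, 53 → 91
The encoded length is the sum of every internal node's weight: 14 + 38 + 53 + 91 = 196 bits.

196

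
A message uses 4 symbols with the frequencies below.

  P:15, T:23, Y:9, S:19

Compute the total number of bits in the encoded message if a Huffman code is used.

Build the Huffman tree bottom-up:
combine Y(9), P(15) → 24
combine S(19), T(23) → 42
combine 24, 42 → 66
The encoded length is the sum of every internal node's weight: 24 + 42 + 66 = 132 bits.

132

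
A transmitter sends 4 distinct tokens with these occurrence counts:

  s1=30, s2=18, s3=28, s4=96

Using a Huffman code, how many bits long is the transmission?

294

Greedily combine the two least-frequent nodes:
s2(18) + s3(28) → 46
s1(30) + 46 → 76
76 + s4(96) → 172
Total encoded bits = sum of merged weights = 46 + 76 + 172 = 294.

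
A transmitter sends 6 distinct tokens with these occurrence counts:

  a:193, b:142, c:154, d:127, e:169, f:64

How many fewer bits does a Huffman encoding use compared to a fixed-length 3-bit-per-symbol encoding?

362

Fixed-length: 3 bits × 849 symbols = 2547 bits.
Huffman merges:
f(64) + d(127) → 191
b(142) + c(154) → 296
e(169) + 191 → 360
a(193) + 296 → 489
360 + 489 → 849
Huffman total = 191 + 296 + 360 + 489 + 849 = 2185 bits.
Saving = 2547 − 2185 = 362 bits.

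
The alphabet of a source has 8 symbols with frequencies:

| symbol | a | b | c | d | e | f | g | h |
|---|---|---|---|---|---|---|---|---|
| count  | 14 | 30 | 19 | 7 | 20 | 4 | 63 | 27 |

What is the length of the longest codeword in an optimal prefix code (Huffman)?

Merge the two lowest-weight nodes at each step:
combine f(4), d(7) → 11
combine 11, a(14) → 25
combine c(19), e(20) → 39
combine 25, h(27) → 52
combine b(30), 39 → 69
combine 52, g(63) → 115
combine 69, 115 → 184
The rarest symbols sit at the bottom; the longest codeword is 5 bits.

5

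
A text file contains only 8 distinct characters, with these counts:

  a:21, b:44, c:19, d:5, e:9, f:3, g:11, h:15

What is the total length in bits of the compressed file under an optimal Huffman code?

341

Greedily combine the two least-frequent nodes:
merge f(3) and d(5): 8
merge 8 and e(9): 17
merge g(11) and h(15): 26
merge 17 and c(19): 36
merge a(21) and 26: 47
merge 36 and b(44): 80
merge 47 and 80: 127
Each symbol's bit-cost is frequency × depth; summing gives 341 bits (equivalently 8 + 17 + 26 + 36 + 47 + 80 + 127).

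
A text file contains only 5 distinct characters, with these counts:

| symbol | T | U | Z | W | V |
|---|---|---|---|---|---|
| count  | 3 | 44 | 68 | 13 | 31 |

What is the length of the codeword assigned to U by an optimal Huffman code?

2

Build the tree from the bottom:
combine T(3), W(13) → 16
combine 16, V(31) → 47
combine U(44), 47 → 91
combine Z(68), 91 → 159
The subtree containing U is merged 2 times, so code length = 2.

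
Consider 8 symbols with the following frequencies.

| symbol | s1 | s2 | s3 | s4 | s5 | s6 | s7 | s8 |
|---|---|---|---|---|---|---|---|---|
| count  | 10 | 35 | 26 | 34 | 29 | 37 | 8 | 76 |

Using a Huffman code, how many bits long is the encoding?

707

Merge the two smallest weights repeatedly:
s7(8) + s1(10) → 18
18 + s3(26) → 44
s5(29) + s4(34) → 63
s2(35) + s6(37) → 72
44 + 63 → 107
72 + s8(76) → 148
107 + 148 → 255
Total encoded bits = sum of merged weights = 18 + 44 + 63 + 72 + 107 + 148 + 255 = 707.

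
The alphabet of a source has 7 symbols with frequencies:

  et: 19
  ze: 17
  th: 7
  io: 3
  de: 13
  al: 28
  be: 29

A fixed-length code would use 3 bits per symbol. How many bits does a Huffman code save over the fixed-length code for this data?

47

Fixed-length: 3 bits × 116 symbols = 348 bits.
Huffman merges:
io(3) + th(7) → 10
10 + de(13) → 23
ze(17) + et(19) → 36
23 + al(28) → 51
be(29) + 36 → 65
51 + 65 → 116
Huffman total = 10 + 23 + 36 + 51 + 65 + 116 = 301 bits.
Saving = 348 − 301 = 47 bits.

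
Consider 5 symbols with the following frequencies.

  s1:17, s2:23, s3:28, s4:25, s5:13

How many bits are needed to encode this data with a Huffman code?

Greedily combine the two least-frequent nodes:
merge s5(13) and s1(17): 30
merge s2(23) and s4(25): 48
merge s3(28) and 30: 58
merge 48 and 58: 106
Each symbol's bit-cost is frequency × depth; summing gives 242 bits (equivalently 30 + 48 + 58 + 106).

242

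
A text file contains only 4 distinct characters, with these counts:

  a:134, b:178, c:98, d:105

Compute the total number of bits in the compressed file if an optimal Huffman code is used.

Greedily combine the two least-frequent nodes:
merge c(98) and d(105): 203
merge a(134) and b(178): 312
merge 203 and 312: 515
Total encoded bits = sum of merged weights = 203 + 312 + 515 = 1030.

1030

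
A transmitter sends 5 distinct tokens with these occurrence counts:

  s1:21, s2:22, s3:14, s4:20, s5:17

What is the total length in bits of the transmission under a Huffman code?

219

Build the Huffman tree bottom-up:
s3(14) + s5(17) → 31
s4(20) + s1(21) → 41
s2(22) + 31 → 53
41 + 53 → 94
Total encoded bits = sum of merged weights = 31 + 41 + 53 + 94 = 219.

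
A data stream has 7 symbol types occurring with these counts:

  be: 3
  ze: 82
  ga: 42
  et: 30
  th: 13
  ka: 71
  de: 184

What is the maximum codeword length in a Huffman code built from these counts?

5

Merge the two lowest-weight nodes at each step:
be(3) + th(13) → 16
16 + et(30) → 46
ga(42) + 46 → 88
ka(71) + ze(82) → 153
88 + 153 → 241
de(184) + 241 → 425
Maximum depth reached is 5.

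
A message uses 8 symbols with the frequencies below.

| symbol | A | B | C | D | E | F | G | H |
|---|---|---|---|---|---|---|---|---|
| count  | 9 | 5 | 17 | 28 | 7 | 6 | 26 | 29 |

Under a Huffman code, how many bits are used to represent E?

4

Build the tree from the bottom:
merge B(5) and F(6): 11
merge E(7) and A(9): 16
merge 11 and 16: 27
merge C(17) and G(26): 43
merge 27 and D(28): 55
merge H(29) and 43: 72
merge 55 and 72: 127
E sits 4 levels below the root, so its codeword is 4 bits.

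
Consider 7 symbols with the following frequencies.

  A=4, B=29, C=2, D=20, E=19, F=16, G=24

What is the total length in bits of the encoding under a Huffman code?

Build the Huffman tree bottom-up:
C(2) + A(4) → 6
6 + F(16) → 22
E(19) + D(20) → 39
22 + G(24) → 46
B(29) + 39 → 68
46 + 68 → 114
Total encoded bits = sum of merged weights = 6 + 22 + 39 + 46 + 68 + 114 = 295.

295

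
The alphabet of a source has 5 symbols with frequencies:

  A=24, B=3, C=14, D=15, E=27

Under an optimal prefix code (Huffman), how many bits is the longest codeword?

Merge the two lowest-weight nodes at each step:
merge B(3) and C(14): 17
merge D(15) and 17: 32
merge A(24) and E(27): 51
merge 32 and 51: 83
The rarest symbols sit at the bottom; the longest codeword is 3 bits.

3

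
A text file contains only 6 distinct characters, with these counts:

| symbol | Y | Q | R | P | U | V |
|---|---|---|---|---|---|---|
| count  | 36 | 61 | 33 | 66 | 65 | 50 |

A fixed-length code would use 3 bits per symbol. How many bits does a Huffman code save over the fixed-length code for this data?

131

Fixed-length: 3 bits × 311 symbols = 933 bits.
Huffman merges:
merge R(33) and Y(36): 69
merge V(50) and Q(61): 111
merge U(65) and P(66): 131
merge 69 and 111: 180
merge 131 and 180: 311
Huffman total = 69 + 111 + 131 + 180 + 311 = 802 bits.
Saving = 933 − 802 = 131 bits.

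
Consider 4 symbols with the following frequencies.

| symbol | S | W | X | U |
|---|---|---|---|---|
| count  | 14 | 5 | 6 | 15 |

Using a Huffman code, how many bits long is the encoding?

Greedily combine the two least-frequent nodes:
combine W(5), X(6) → 11
combine 11, S(14) → 25
combine U(15), 25 → 40
Total encoded bits = sum of merged weights = 11 + 25 + 40 = 76.

76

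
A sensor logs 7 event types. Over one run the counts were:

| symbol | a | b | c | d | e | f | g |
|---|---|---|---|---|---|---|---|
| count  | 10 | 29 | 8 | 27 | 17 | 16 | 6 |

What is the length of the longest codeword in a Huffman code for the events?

4

Merge the two lowest-weight nodes at each step:
g(6) + c(8) → 14
a(10) + 14 → 24
f(16) + e(17) → 33
24 + d(27) → 51
b(29) + 33 → 62
51 + 62 → 113
The rarest symbols sit at the bottom; the longest codeword is 4 bits.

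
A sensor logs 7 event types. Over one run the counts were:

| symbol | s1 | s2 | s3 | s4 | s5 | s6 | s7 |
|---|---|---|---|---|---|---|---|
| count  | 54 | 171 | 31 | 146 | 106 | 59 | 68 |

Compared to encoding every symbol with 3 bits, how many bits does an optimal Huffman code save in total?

232

Fixed-length: 3 bits × 635 symbols = 1905 bits.
Huffman merges:
s3(31) + s1(54) → 85
s6(59) + s7(68) → 127
85 + s5(106) → 191
127 + s4(146) → 273
s2(171) + 191 → 362
273 + 362 → 635
Huffman total = 85 + 127 + 191 + 273 + 362 + 635 = 1673 bits.
Saving = 1905 − 1673 = 232 bits.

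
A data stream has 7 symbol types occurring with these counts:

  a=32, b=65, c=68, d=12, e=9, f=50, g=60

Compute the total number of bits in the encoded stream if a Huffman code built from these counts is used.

Greedily combine the two least-frequent nodes:
merge e(9) and d(12): 21
merge 21 and a(32): 53
merge f(50) and 53: 103
merge g(60) and b(65): 125
merge c(68) and 103: 171
merge 125 and 171: 296
Total encoded bits = sum of merged weights = 21 + 53 + 103 + 125 + 171 + 296 = 769.

769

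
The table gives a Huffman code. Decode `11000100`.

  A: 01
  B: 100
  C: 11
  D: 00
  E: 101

CDAD

Read left to right; each codeword is recognised as soon as it completes (prefix code):
  11→C | 00→D | 01→A | 00→D
Decoded message: CDAD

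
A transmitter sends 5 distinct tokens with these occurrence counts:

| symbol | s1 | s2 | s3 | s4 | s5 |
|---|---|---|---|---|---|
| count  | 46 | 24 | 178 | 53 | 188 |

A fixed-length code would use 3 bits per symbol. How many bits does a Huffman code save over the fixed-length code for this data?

484

Fixed-length: 3 bits × 489 symbols = 1467 bits.
Huffman merges:
merge s2(24) and s1(46): 70
merge s4(53) and 70: 123
merge 123 and s3(178): 301
merge s5(188) and 301: 489
Huffman total = 70 + 123 + 301 + 489 = 983 bits.
Saving = 1467 − 983 = 484 bits.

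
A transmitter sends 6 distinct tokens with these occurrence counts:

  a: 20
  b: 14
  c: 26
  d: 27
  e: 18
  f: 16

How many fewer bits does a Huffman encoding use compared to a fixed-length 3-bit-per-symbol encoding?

Fixed-length: 3 bits × 121 symbols = 363 bits.
Huffman merges:
merge b(14) and f(16): 30
merge e(18) and a(20): 38
merge c(26) and d(27): 53
merge 30 and 38: 68
merge 53 and 68: 121
Huffman total = 30 + 38 + 53 + 68 + 121 = 310 bits.
Saving = 363 − 310 = 53 bits.

53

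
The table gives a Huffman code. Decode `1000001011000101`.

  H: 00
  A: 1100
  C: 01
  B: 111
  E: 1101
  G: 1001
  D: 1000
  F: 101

Read left to right; each codeword is recognised as soon as it completes (prefix code):
  1000→D | 00→H | 101→F | 1000→D | 101→F
Decoded message: DHFDF

DHFDF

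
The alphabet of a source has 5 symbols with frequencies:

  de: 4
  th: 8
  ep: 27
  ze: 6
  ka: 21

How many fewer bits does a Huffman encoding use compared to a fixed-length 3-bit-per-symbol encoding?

Fixed-length: 3 bits × 66 symbols = 198 bits.
Huffman merges:
de(4) + ze(6) → 10
th(8) + 10 → 18
18 + ka(21) → 39
ep(27) + 39 → 66
Huffman total = 10 + 18 + 39 + 66 = 133 bits.
Saving = 198 − 133 = 65 bits.

65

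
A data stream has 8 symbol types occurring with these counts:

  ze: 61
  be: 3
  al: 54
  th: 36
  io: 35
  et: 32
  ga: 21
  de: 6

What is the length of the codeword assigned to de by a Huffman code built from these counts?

5

Repeatedly merge the two smallest:
combine be(3), de(6) → 9
combine 9, ga(21) → 30
combine 30, et(32) → 62
combine io(35), th(36) → 71
combine al(54), ze(61) → 115
combine 62, 71 → 133
combine 115, 133 → 248
de's leaf is at depth 5, giving a 5-bit codeword.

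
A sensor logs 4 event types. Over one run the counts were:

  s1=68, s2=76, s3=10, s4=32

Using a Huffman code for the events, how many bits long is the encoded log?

338

Merge the two smallest weights repeatedly:
s3(10) + s4(32) → 42
42 + s1(68) → 110
s2(76) + 110 → 186
The encoded length is the sum of every internal node's weight: 42 + 110 + 186 = 338 bits.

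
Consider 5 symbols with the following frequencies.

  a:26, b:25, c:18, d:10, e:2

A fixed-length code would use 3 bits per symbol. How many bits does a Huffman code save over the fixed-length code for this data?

69

Fixed-length: 3 bits × 81 symbols = 243 bits.
Huffman merges:
combine e(2), d(10) → 12
combine 12, c(18) → 30
combine b(25), a(26) → 51
combine 30, 51 → 81
Huffman total = 12 + 30 + 51 + 81 = 174 bits.
Saving = 243 − 174 = 69 bits.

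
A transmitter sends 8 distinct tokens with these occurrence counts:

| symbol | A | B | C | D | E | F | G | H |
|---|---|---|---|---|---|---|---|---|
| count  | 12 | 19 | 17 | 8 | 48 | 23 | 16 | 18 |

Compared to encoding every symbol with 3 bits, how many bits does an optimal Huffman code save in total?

Fixed-length: 3 bits × 161 symbols = 483 bits.
Huffman merges:
combine D(8), A(12) → 20
combine G(16), C(17) → 33
combine H(18), B(19) → 37
combine 20, F(23) → 43
combine 33, 37 → 70
combine 43, E(48) → 91
combine 70, 91 → 161
Huffman total = 20 + 33 + 37 + 43 + 70 + 91 + 161 = 455 bits.
Saving = 483 − 455 = 28 bits.

28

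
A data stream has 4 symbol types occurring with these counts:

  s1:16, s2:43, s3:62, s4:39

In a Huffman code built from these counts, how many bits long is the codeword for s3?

Repeatedly merge the two smallest:
s1(16) + s4(39) → 55
s2(43) + 55 → 98
s3(62) + 98 → 160
s3 is merged only at the final step, so code length = 1.

1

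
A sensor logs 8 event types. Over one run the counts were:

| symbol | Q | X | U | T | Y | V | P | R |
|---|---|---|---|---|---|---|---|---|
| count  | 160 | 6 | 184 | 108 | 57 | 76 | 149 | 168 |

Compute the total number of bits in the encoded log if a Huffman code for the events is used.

2574

Merge the two smallest weights repeatedly:
merge X(6) and Y(57): 63
merge 63 and V(76): 139
merge T(108) and 139: 247
merge P(149) and Q(160): 309
merge R(168) and U(184): 352
merge 247 and 309: 556
merge 352 and 556: 908
Each symbol's bit-cost is frequency × depth; summing gives 2574 bits (equivalently 63 + 139 + 247 + 309 + 352 + 556 + 908).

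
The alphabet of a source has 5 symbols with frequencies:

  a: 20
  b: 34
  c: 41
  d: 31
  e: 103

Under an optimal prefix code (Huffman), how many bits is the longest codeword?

Merge the two lowest-weight nodes at each step:
merge a(20) and d(31): 51
merge b(34) and c(41): 75
merge 51 and 75: 126
merge e(103) and 126: 229
Maximum depth reached is 3.

3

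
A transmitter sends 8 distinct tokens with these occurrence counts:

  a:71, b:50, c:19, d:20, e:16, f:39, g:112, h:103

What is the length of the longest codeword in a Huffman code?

5

Merge the two lowest-weight nodes at each step:
merge e(16) and c(19): 35
merge d(20) and 35: 55
merge f(39) and b(50): 89
merge 55 and a(71): 126
merge 89 and h(103): 192
merge g(112) and 126: 238
merge 192 and 238: 430
The rarest symbols sit at the bottom; the longest codeword is 5 bits.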